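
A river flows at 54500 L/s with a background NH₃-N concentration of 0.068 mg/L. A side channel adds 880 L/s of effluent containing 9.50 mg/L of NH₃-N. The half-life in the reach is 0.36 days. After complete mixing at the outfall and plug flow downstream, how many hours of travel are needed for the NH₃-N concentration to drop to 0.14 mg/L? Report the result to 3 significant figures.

5.51 h

After mixing, C = (54500·0.06800 + 880.0·9.500) / 55380 = 12070/55380 = 0.2179 mg/L.
Half-life 0.36 d → k = ln 2 / 0.36 = 1.925 d⁻¹.
0.2179·exp(−k·t) = 0.14 → t = ln(0.2179/0.14)/k = 19850 s = 5.513 h.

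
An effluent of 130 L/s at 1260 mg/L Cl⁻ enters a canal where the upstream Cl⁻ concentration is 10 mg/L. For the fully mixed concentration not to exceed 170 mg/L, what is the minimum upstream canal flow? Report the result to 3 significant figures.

Set C_mix = 170: (Q·10.00 + 130.0·1260) / (Q + 130.0) = 170
→ Q = 130.0·(1260 − 170)/(170 − 10.00) = 885.6 L/s.

886 L/s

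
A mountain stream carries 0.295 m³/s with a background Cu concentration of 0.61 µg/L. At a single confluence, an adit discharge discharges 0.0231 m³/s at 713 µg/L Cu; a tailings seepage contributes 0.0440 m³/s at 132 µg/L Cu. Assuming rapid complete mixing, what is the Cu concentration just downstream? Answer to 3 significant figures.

Conservation of mass: C = (0.2950·0.6100 + 0.02310·713.0 + 0.04400·132.0) / 0.3621 = 22.46/0.3621 = 62.02 µg/L.

62.0 µg/L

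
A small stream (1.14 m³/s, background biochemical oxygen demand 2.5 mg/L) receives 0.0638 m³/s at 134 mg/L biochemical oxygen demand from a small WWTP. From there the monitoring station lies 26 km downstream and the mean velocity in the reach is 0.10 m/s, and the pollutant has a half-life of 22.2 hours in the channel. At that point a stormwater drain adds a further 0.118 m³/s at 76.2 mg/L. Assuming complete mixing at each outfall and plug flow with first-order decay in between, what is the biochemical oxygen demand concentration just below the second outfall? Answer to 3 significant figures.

Mass balance: C = (1.140·2.500 + 0.06380·134.0) / 1.204 = 11.40/1.204 = 9.469 mg/L; combined flow 1.204 m³/s.
Travel time t = 26·1000 / 0.10 = 260000 s = 72.22 h.
Half-life 22.2 h → k = ln 2 / 22.2 = 0.03122 h⁻¹ = 0.7493 d⁻¹.
After decay, C = 9.469 × e^(−kt) = 9.469 × 0.1049 = 0.9931 mg/L.
Second outfall: C = (1.204·0.9931 + 0.1180·76.20)/1.322 = 7.707 mg/L.

7.71 mg/L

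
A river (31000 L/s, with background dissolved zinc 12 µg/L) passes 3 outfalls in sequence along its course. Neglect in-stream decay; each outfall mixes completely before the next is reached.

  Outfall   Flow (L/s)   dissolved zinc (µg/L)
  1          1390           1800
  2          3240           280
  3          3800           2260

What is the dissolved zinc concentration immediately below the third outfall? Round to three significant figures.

314 µg/L

Outfall 1: combined Q = 32390 L/s; C = (31000·12.00 + 1390·1800)/32390 = 88.73 µg/L.
Outfall 2: combined Q = 35630 L/s; C = (32390·88.73 + 3240·280.0)/35630 = 106.1 µg/L.
Outfall 3: combined Q = 39430 L/s; C = (35630·106.1 + 3800·2260)/39430 = 313.7 µg/L.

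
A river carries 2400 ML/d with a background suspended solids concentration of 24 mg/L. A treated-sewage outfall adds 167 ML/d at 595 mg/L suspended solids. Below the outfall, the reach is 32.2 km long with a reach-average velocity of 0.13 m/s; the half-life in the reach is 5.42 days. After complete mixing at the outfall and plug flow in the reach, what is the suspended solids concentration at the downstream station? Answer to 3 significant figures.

Mixed concentration C = ΣQC/ΣQ = (2400·24.00 + 167.0·595.0) / 2567 = 157000/2567 = 61.15 mg/L.
Travel time t = 32.2·1000 / 0.13 = 247700 s = 68.80 h.
Half-life 5.42 d → k = ln 2 / 5.42 = 0.1279 d⁻¹.
After decay, C = 61.15 × e^(−kt) = 61.15 × 0.6931 = 42.38 mg/L.

42.4 mg/L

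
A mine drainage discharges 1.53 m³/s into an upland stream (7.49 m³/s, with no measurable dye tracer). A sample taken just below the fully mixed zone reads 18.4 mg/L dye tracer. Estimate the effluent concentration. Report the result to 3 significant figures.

Mass balance: 7.490·0 + 1.530·Cₑ = 9.020·18.40
→ Cₑ = (9.020·18.40 − 7.490·0) / 1.530 = 108.5 mg/L.

108 mg/L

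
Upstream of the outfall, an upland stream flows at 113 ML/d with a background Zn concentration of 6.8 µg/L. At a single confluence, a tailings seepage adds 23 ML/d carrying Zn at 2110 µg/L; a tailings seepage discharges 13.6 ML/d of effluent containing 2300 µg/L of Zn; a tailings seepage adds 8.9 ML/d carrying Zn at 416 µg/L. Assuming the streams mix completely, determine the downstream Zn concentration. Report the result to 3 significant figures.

Conservation of mass: C = (113.0·6.800 + 23.00·2110 + 13.60·2300 + 8.900·416.0) / 158.5 = 84280/158.5 = 531.7 µg/L.

532 µg/L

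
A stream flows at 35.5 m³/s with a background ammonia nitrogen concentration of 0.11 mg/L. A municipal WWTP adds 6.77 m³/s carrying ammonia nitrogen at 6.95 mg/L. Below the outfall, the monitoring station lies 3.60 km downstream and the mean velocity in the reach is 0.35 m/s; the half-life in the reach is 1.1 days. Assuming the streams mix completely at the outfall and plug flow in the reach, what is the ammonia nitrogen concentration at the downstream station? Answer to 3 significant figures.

1.12 mg/L

Mixed concentration C = ΣQC/ΣQ = (35.50·0.1100 + 6.770·6.950) / 42.27 = 50.96/42.27 = 1.206 mg/L.
Travel time t = 3.60·1000 / 0.35 = 10290 s = 2.857 h.
Half-life 1.1 d → k = ln 2 / 1.1 = 0.6301 d⁻¹.
After decay, C = 1.206 × e^(−kt) = 1.206 × 0.9277 = 1.118 mg/L.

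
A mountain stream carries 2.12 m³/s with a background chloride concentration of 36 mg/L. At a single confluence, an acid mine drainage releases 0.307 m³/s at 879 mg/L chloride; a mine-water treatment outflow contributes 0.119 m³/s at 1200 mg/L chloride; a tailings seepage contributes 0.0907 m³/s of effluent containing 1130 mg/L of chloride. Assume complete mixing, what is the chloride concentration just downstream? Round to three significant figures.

224 mg/L

Flow-weighted average: C = (2.120·36.00 + 0.3070·879.0 + 0.1190·1200 + 0.09070·1130) / 2.637 = 591.5/2.637 = 224.3 mg/L.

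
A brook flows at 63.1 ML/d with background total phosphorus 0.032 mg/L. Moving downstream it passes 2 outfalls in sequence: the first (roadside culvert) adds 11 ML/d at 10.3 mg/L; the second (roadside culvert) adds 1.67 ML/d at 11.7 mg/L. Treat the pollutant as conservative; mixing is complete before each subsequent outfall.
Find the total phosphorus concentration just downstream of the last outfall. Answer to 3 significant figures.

1.78 mg/L

After outfall 1: Q = 63.10 + 11.00 = 74.10 ML/d; C = (63.10·0.03200 + 11.00·10.30)/74.10 = 1.556 mg/L.
After outfall 2: Q = 74.10 + 1.670 = 75.77 ML/d; C = (74.10·1.556 + 1.670·11.70)/75.77 = 1.780 mg/L.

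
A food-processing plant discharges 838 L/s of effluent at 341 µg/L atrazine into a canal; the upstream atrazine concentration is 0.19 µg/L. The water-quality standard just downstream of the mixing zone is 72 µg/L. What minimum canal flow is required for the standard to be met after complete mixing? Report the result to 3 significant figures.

3140 L/s

Set C_mix = 72: (Q·0.1900 + 838.0·341.0) / (Q + 838.0) = 72
→ Q = 838.0·(341.0 − 72)/(72 − 0.1900) = 3139 L/s.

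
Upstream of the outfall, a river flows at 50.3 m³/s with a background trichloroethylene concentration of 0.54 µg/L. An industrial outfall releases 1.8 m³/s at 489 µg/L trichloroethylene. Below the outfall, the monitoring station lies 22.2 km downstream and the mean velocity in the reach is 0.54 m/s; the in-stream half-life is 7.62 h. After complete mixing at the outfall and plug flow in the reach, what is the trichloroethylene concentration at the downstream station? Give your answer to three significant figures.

After mixing, C = (50.30·0.5400 + 1.800·489.0) / 52.10 = 907.4/52.10 = 17.42 µg/L.
Travel time t = 22.2·1000 / 0.54 = 41110 s = 11.42 h.
Half-life 7.62 h → k = ln 2 / 7.62 = 0.09096 h⁻¹ = 2.183 d⁻¹.
Decay over the reach: 17.42·exp(−kt) = 17.42·0.3539 = 6.163 µg/L.

6.16 µg/L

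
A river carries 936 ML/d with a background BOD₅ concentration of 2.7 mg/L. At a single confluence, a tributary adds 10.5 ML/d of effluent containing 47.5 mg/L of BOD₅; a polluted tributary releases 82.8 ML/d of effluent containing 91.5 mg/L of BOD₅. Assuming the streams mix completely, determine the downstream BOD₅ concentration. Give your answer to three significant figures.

10.3 mg/L

Conservation of mass: C = (936.0·2.700 + 10.50·47.50 + 82.80·91.50) / 1029 = 10600/1029 = 10.30 mg/L.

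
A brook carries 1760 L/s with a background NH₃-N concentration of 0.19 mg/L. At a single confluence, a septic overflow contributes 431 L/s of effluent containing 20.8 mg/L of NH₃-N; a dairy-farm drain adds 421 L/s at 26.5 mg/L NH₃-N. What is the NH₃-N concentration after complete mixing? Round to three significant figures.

7.83 mg/L

Mass balance: C = (1760·0.1900 + 431.0·20.80 + 421.0·26.50) / 2612 = 20460/2612 = 7.831 mg/L.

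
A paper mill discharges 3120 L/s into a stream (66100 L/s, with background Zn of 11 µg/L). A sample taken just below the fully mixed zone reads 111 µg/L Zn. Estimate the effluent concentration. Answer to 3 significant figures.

2230 µg/L

Mass balance: 66100·11.00 + 3120·Cₑ = 69220·111.0
→ Cₑ = (69220·111.0 − 66100·11.00) / 3120 = 2230 µg/L.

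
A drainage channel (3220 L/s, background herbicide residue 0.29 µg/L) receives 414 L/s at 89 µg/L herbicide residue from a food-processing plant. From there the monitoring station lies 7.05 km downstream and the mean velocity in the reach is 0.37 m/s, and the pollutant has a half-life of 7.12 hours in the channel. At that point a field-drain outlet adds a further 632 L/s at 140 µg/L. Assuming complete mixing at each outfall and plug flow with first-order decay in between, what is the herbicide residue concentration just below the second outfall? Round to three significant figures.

Mass balance: C = (3220·0.2900 + 414.0·89.00) / 3634 = 37780/3634 = 10.40 µg/L; combined flow 3634 L/s.
Travel time t = 7.05·1000 / 0.37 = 19050 s = 5.293 h.
Half-life 7.12 h → k = ln 2 / 7.12 = 0.09735 h⁻¹ = 2.336 d⁻¹.
After decay, C = 10.40 × e^(−kt) = 10.40 × 0.5973 = 6.210 µg/L.
At the second outfall, C = (3634·6.210 + 632.0·140.0) / (3634 + 632.0) = 26.03 µg/L.

26.0 µg/L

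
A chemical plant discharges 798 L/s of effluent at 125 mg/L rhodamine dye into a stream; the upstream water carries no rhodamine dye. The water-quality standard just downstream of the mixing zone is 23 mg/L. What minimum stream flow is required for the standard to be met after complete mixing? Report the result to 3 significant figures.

Set C_mix = 23: (Q·0 + 798.0·125.0) / (Q + 798.0) = 23
→ Q = 798.0·(125.0 − 23)/(23 − 0) = 3539 L/s.

3540 L/s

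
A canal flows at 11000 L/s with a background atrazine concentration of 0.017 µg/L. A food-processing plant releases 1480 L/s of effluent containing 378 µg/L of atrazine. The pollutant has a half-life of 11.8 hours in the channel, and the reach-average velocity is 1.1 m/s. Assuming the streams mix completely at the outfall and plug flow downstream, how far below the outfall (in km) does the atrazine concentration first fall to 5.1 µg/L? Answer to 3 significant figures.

Conservation of mass: C = (11000·0.01700 + 1480·378.0) / 12480 = 559600/12480 = 44.84 µg/L.
Half-life 11.8 h → k = ln 2 / 11.8 = 0.05874 h⁻¹ = 1.410 d⁻¹.
Set 44.84·exp(−k·t) = 5.1 → t = ln(44.84/5.1)/k = 133200 s = 37.01 h.
Distance = v·t = 1.1·133200 = 146600 m = 146.6 km.

147 km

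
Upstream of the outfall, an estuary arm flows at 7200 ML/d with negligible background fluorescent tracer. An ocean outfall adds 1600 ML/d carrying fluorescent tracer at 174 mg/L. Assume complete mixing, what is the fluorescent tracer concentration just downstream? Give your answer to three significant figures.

Mass balance: C = (7200·0 + 1600·174.0) / 8800 = 278400/8800 = 31.64 mg/L.

31.6 mg/L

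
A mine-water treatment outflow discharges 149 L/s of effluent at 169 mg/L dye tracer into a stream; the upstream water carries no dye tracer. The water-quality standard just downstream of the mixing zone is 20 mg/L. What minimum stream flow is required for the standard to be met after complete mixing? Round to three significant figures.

Set C_mix = 20: (Q·0 + 149.0·169.0) / (Q + 149.0) = 20
→ Q = 149.0·(169.0 − 20)/(20 − 0) = 1110 L/s.

1110 L/s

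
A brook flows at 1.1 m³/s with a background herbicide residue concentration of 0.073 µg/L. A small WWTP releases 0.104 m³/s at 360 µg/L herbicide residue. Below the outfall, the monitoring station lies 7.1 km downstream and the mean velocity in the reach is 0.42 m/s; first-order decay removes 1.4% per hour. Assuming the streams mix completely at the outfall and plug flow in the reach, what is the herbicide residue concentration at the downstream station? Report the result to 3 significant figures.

29.2 µg/L

After mixing, C = (1.100·0.07300 + 0.1040·360.0) / 1.204 = 37.52/1.204 = 31.16 µg/L.
Travel time t = 7.1·1000 / 0.42 = 16900 s = 4.696 h.
1.4%/h lost → k = −ln(1 − 0.014) = 0.01410 h⁻¹.
Applying C = C₀e^(−kt): 31.16 × 0.9359 = 29.17 µg/L.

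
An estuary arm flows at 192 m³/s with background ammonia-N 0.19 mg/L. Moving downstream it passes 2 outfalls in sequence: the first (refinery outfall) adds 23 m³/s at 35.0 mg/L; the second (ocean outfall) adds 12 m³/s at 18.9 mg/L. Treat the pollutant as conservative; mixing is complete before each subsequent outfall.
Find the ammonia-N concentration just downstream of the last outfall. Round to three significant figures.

4.71 mg/L

Outfall 1: combined Q = 215.0 m³/s; C = (192.0·0.1900 + 23.00·35.00)/215.0 = 3.914 mg/L.
Outfall 2: combined Q = 227.0 m³/s; C = (215.0·3.914 + 12.00·18.90)/227.0 = 4.706 mg/L.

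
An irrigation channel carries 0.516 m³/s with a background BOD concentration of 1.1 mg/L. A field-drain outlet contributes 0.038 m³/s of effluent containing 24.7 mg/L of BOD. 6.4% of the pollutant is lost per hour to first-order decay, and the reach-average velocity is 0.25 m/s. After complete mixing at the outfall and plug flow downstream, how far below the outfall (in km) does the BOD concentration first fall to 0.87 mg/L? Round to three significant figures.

15.5 km

After mixing, C = (0.5160·1.100 + 0.03800·24.70) / 0.5540 = 1.506/0.5540 = 2.719 mg/L.
6.4%/h lost → k = −ln(1 − 0.064) = 0.06614 h⁻¹.
Set 2.719·exp(−k·t) = 0.87 → t = ln(2.719/0.87)/k = 62020 s = 17.23 h.
Distance = v·t = 0.25·62020 = 15510 m = 15.51 km.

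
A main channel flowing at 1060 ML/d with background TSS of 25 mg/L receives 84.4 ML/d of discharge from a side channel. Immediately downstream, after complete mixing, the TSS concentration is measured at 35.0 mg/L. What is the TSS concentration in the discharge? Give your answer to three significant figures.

Mass balance: 1060·25.00 + 84.40·Cₑ = 1144·35.00
→ Cₑ = (1144·35.00 − 1060·25.00) / 84.40 = 160.6 mg/L.

161 mg/L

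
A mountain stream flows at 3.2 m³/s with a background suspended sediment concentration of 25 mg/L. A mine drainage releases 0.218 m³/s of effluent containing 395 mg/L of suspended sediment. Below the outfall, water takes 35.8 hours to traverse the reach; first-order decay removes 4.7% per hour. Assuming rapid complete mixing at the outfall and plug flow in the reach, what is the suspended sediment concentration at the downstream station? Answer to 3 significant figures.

8.67 mg/L

Mixed concentration C = ΣQC/ΣQ = (3.200·25.00 + 0.2180·395.0) / 3.418 = 166.1/3.418 = 48.60 mg/L.
4.7%/h lost → k = −ln(1 − 0.047) = 0.04814 h⁻¹.
First-order decay: C = 48.60·exp(−k·t) = 48.60·0.1785 = 8.673 mg/L.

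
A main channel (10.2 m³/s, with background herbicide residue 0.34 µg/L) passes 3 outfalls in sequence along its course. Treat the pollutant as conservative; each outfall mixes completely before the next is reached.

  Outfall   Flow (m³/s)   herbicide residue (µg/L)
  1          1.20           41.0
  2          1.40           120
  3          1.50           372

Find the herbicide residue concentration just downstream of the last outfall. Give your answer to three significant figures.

After outfall 1: Q = 10.20 + 1.200 = 11.40 m³/s; C = (10.20·0.3400 + 1.200·41.00)/11.40 = 4.620 µg/L.
After outfall 2: Q = 11.40 + 1.400 = 12.80 m³/s; C = (11.40·4.620 + 1.400·120.0)/12.80 = 17.24 µg/L.
After outfall 3: Q = 12.80 + 1.500 = 14.30 m³/s; C = (12.80·17.24 + 1.500·372.0)/14.30 = 54.45 µg/L.

54.5 µg/L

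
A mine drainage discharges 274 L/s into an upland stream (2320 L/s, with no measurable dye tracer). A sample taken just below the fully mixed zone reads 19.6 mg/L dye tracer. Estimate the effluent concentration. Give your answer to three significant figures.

Mass balance: 2320·0 + 274.0·Cₑ = 2594·19.60
→ Cₑ = (2594·19.60 − 2320·0) / 274.0 = 185.6 mg/L.

186 mg/L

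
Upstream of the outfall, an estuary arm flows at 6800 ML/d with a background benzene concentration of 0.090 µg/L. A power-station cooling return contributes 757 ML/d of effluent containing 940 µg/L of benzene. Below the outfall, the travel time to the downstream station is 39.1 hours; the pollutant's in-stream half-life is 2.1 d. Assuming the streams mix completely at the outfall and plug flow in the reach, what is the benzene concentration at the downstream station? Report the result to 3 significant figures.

After mixing, C = (6800·0.09000 + 757.0·940.0) / 7557 = 712200/7557 = 94.24 µg/L.
Half-life 2.1 d → k = ln 2 / 2.1 = 0.3301 d⁻¹.
Decay over the reach: 94.24·exp(−kt) = 94.24·0.5841 = 55.04 µg/L.

55.0 µg/L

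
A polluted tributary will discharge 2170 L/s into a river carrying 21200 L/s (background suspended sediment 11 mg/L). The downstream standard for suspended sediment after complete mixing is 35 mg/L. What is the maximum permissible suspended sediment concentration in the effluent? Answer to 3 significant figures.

At the limit, (Qr·Cr + Qe·Cₑ)/(Qr + Qe) = 35:
Cₑ = (23370·35 − 21200·11.00) / 2170 = 269.5 mg/L.

269 mg/L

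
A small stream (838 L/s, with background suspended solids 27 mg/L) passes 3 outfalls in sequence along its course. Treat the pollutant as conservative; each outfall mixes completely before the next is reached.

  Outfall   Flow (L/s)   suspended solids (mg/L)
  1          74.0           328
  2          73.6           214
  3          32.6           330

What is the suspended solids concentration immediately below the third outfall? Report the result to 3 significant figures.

72.1 mg/L

Below outfall 1: Q → 912.0 L/s, C = (838.0·27.00 + 74.00·328.0)/912.0 = 51.42 mg/L.
Below outfall 2: Q → 985.6 L/s, C = (912.0·51.42 + 73.60·214.0)/985.6 = 63.56 mg/L.
Below outfall 3: Q → 1018 L/s, C = (985.6·63.56 + 32.60·330.0)/1018 = 72.09 mg/L.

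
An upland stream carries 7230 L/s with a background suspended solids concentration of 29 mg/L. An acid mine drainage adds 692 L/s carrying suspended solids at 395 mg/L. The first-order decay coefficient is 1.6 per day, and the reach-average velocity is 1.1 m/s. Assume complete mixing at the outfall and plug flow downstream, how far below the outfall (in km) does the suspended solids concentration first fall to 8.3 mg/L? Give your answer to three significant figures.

118 km

Flow-weighted average: C = (7230·29.00 + 692.0·395.0) / 7922 = 483000/7922 = 60.97 mg/L.
Set 60.97·exp(−k·t) = 8.3 → t = ln(60.97/8.3)/k = 107700 s = 29.91 h.
Distance = v·t = 1.1·107700 = 118500 m = 118.5 km.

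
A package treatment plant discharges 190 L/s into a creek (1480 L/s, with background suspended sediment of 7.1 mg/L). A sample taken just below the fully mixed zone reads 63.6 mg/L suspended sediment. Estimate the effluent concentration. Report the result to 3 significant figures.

Mass balance: 1480·7.100 + 190.0·Cₑ = 1670·63.60
→ Cₑ = (1670·63.60 − 1480·7.100) / 190.0 = 503.7 mg/L.

504 mg/L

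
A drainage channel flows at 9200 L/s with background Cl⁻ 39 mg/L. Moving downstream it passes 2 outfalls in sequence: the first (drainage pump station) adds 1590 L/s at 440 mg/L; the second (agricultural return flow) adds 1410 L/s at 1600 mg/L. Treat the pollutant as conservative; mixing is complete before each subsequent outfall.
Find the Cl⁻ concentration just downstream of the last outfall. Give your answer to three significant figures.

After outfall 1: Q = 9200 + 1590 = 10790 L/s; C = (9200·39.00 + 1590·440.0)/10790 = 98.09 mg/L.
After outfall 2: Q = 10790 + 1410 = 12200 L/s; C = (10790·98.09 + 1410·1600)/12200 = 271.7 mg/L.

272 mg/L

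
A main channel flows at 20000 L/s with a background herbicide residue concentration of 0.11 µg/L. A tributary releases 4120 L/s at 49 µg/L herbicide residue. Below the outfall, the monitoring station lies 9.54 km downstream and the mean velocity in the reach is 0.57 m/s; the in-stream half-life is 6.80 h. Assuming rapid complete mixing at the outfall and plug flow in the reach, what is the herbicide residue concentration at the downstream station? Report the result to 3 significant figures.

After mixing, C = (20000·0.1100 + 4120·49.00) / 24120 = 204100/24120 = 8.461 µg/L.
Travel time t = 9.54·1000 / 0.57 = 16740 s = 4.649 h.
Half-life 6.80 h → k = ln 2 / 6.80 = 0.1019 h⁻¹ = 2.446 d⁻¹.
Decay over the reach: 8.461·exp(−kt) = 8.461·0.6226 = 5.268 µg/L.

5.27 µg/L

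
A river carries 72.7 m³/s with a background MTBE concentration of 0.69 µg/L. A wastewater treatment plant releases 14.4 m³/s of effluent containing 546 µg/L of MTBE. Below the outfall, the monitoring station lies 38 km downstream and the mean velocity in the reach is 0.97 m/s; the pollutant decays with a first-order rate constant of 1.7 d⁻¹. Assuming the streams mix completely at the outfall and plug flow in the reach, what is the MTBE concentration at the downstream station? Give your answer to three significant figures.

42.0 µg/L

Flow-weighted average: C = (72.70·0.6900 + 14.40·546.0) / 87.10 = 7913/87.10 = 90.84 µg/L.
Travel time t = 38·1000 / 0.97 = 39180 s = 10.88 h.
Decay over the reach: 90.84·exp(−kt) = 90.84·0.4626 = 42.03 µg/L.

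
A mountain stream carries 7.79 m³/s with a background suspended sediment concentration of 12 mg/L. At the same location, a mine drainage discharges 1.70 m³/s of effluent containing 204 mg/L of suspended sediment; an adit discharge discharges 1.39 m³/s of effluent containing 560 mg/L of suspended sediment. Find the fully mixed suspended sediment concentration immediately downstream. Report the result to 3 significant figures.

112 mg/L

Flow-weighted average: C = (7.790·12.00 + 1.700·204.0 + 1.390·560.0) / 10.88 = 1219/10.88 = 112.0 mg/L.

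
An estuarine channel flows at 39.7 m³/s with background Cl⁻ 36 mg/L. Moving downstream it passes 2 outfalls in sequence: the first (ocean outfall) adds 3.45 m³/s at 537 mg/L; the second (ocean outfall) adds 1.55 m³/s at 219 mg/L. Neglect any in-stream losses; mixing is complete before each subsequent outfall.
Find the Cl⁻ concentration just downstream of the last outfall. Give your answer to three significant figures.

81.0 mg/L

Outfall 1: combined Q = 43.15 m³/s; C = (39.70·36.00 + 3.450·537.0)/43.15 = 76.06 mg/L.
Outfall 2: combined Q = 44.70 m³/s; C = (43.15·76.06 + 1.550·219.0)/44.70 = 81.01 mg/L.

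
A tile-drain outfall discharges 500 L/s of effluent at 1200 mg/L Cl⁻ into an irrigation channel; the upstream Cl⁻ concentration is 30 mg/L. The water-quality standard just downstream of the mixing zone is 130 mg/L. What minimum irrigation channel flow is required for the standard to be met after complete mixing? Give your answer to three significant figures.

5350 L/s

Set C_mix = 130: (Q·30.00 + 500.0·1200) / (Q + 500.0) = 130
→ Q = 500.0·(1200 − 130)/(130 − 30.00) = 5350 L/s.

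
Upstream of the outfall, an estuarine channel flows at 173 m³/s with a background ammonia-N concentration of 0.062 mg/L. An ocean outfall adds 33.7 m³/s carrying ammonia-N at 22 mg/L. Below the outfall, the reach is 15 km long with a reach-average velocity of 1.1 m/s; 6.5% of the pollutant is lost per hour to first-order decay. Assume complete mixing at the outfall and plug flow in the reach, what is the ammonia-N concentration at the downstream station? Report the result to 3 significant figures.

2.82 mg/L

Flow-weighted average: C = (173.0·0.06200 + 33.70·22.00) / 206.7 = 752.1/206.7 = 3.639 mg/L.
Travel time t = 15·1000 / 1.1 = 13640 s = 3.788 h.
6.5%/h lost → k = −ln(1 − 0.065) = 0.06721 h⁻¹.
Decay over the reach: 3.639·exp(−kt) = 3.639·0.7752 = 2.821 mg/L.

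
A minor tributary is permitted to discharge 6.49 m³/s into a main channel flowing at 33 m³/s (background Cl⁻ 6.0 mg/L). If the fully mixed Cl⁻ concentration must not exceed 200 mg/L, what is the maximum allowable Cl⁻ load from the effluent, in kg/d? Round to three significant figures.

Mass balance at the limit: 33.00·6.000 + 6.490·Cₑ = 39.49·200 → Cₑ = 1186 mg/L.
Load = 6.490 m³/s × 1186 g/m³ × 86 400 s/d = 665300 kg/d.

665000 kg/d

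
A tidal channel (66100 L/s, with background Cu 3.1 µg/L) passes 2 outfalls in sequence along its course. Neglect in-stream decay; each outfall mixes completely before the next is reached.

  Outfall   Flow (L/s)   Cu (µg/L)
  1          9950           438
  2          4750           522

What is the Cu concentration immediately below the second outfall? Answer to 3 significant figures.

87.2 µg/L

Outfall 1: combined Q = 76050 L/s; C = (66100·3.100 + 9950·438.0)/76050 = 60.00 µg/L.
Outfall 2: combined Q = 80800 L/s; C = (76050·60.00 + 4750·522.0)/80800 = 87.16 µg/L.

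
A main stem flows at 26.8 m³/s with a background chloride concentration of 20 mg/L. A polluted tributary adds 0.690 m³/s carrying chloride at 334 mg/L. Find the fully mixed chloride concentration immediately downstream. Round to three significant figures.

Mixed concentration C = ΣQC/ΣQ = (26.80·20.00 + 0.6900·334.0) / 27.49 = 766.5/27.49 = 27.88 mg/L.

27.9 mg/L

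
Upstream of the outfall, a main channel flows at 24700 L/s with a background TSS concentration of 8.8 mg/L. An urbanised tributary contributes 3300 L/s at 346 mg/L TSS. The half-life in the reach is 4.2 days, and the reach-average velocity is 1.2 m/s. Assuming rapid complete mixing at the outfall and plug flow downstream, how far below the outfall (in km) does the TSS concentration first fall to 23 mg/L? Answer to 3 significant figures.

469 km

Conservation of mass: C = (24700·8.800 + 3300·346.0) / 28000 = 1359000/28000 = 48.54 mg/L.
Half-life 4.2 d → k = ln 2 / 4.2 = 0.1650 d⁻¹.
Set 48.54·exp(−k·t) = 23 → t = ln(48.54/23)/k = 391000 s = 108.6 h.
Distance = v·t = 1.2·391000 = 469200 m = 469.2 km.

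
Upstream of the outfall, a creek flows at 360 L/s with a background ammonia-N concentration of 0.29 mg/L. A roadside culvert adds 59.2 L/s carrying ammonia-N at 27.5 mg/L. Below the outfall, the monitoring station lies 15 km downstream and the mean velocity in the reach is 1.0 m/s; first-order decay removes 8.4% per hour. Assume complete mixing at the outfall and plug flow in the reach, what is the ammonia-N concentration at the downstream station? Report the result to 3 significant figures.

Flow-weighted average: C = (360.0·0.2900 + 59.20·27.50) / 419.2 = 1732/419.2 = 4.133 mg/L.
Travel time t = 15·1000 / 1.0 = 15000 s = 4.167 h.
8.4%/h lost → k = −ln(1 − 0.084) = 0.08774 h⁻¹.
First-order decay: C = 4.133·exp(−k·t) = 4.133·0.6938 = 2.867 mg/L.

2.87 mg/L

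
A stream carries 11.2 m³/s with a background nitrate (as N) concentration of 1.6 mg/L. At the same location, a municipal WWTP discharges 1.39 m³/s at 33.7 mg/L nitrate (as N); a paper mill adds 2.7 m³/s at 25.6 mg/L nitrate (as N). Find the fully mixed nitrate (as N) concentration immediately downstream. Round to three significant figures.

Mixed concentration C = ΣQC/ΣQ = (11.20·1.600 + 1.390·33.70 + 2.700·25.60) / 15.29 = 133.9/15.29 = 8.756 mg/L.

8.76 mg/L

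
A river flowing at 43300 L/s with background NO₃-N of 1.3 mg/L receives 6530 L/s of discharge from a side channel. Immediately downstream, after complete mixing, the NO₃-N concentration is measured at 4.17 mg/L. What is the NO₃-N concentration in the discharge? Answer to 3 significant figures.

Mass balance: 43300·1.300 + 6530·Cₑ = 49830·4.170
→ Cₑ = (49830·4.170 − 43300·1.300) / 6530 = 23.20 mg/L.

23.2 mg/L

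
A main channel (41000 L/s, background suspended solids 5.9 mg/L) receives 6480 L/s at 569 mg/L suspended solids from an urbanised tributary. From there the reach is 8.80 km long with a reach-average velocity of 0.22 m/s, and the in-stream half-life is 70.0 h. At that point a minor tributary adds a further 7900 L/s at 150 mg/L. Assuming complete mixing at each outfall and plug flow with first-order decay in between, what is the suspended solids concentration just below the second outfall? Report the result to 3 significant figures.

Flow-weighted average: C = (41000·5.900 + 6480·569.0) / 47480 = 3929000/47480 = 82.75 mg/L; combined flow 47480 L/s.
Travel time t = 8.80·1000 / 0.22 = 40000 s = 11.11 h.
Half-life 70.0 h → k = ln 2 / 70.0 = 0.009902 h⁻¹ = 0.2377 d⁻¹.
Decay over the reach: 82.75·exp(−kt) = 82.75·0.8958 = 74.13 mg/L.
Second outfall: C = (47480·74.13 + 7900·150.0)/55380 = 84.95 mg/L.

85.0 mg/L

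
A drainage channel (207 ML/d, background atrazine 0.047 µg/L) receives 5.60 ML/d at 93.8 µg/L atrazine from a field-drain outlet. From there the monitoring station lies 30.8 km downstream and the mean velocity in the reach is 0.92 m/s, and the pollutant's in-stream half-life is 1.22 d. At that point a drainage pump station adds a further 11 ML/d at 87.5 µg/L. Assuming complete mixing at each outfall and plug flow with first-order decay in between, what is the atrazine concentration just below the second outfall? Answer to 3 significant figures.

6.22 µg/L

Conservation of mass: C = (207.0·0.04700 + 5.600·93.80) / 212.6 = 535.0/212.6 = 2.517 µg/L; combined flow 212.6 ML/d.
Travel time t = 30.8·1000 / 0.92 = 33480 s = 9.300 h.
Half-life 1.22 d → k = ln 2 / 1.22 = 0.5682 d⁻¹.
First-order decay: C = 2.517·exp(−k·t) = 2.517·0.8024 = 2.019 µg/L.
At the second outfall, C = (212.6·2.019 + 11.00·87.50) / (212.6 + 11.00) = 6.224 µg/L.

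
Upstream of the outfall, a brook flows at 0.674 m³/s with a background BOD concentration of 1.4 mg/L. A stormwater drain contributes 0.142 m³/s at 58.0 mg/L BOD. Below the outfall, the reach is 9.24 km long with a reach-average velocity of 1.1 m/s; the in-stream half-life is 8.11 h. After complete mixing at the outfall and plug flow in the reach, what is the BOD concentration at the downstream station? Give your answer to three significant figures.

9.22 mg/L

Mass balance: C = (0.6740·1.400 + 0.1420·58.00) / 0.8160 = 9.180/0.8160 = 11.25 mg/L.
Travel time t = 9.24·1000 / 1.1 = 8400 s = 2.333 h.
Half-life 8.11 h → k = ln 2 / 8.11 = 0.08547 h⁻¹ = 2.051 d⁻¹.
Applying C = C₀e^(−kt): 11.25 × 0.8192 = 9.216 mg/L.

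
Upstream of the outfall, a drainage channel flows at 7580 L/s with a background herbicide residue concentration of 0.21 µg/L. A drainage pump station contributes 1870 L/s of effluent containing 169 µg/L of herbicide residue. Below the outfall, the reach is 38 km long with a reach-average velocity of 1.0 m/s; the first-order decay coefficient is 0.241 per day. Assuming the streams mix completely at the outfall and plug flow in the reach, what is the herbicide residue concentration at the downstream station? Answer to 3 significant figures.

Mixed concentration C = ΣQC/ΣQ = (7580·0.2100 + 1870·169.0) / 9450 = 317600/9450 = 33.61 µg/L.
Travel time t = 38·1000 / 1.0 = 38000 s = 10.56 h.
Applying C = C₀e^(−kt): 33.61 × 0.8994 = 30.23 µg/L.

30.2 µg/L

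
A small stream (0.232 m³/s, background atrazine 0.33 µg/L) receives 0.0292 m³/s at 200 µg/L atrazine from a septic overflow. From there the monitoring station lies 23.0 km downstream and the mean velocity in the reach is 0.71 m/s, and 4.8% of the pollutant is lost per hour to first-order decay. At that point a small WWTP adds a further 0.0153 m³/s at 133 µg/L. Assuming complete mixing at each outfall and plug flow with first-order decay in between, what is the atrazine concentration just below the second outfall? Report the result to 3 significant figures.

Conservation of mass: C = (0.2320·0.3300 + 0.02920·200.0) / 0.2612 = 5.917/0.2612 = 22.65 µg/L; combined flow 0.2612 m³/s.
Travel time t = 23.0·1000 / 0.71 = 32390 s = 8.998 h.
4.8%/h lost → k = −ln(1 − 0.048) = 0.04919 h⁻¹.
After decay, C = 22.65 × e^(−kt) = 22.65 × 0.6423 = 14.55 µg/L.
Second outfall: C = (0.2612·14.55 + 0.01530·133.0)/0.2765 = 21.10 µg/L.

21.1 µg/L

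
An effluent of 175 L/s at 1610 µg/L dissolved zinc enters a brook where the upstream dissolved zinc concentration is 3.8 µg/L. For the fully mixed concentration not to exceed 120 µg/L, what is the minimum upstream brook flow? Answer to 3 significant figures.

Set C_mix = 120: (Q·3.800 + 175.0·1610) / (Q + 175.0) = 120
→ Q = 175.0·(1610 − 120)/(120 − 3.800) = 2244 L/s.

2240 L/s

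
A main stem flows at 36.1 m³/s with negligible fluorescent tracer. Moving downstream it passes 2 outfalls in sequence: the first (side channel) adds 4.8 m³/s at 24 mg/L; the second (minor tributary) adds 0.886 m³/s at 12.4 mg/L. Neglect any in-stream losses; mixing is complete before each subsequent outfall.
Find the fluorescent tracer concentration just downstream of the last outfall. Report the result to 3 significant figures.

3.02 mg/L

Outfall 1: combined Q = 40.90 m³/s; C = (36.10·0 + 4.800·24.00)/40.90 = 2.817 mg/L.
Outfall 2: combined Q = 41.79 m³/s; C = (40.90·2.817 + 0.8860·12.40)/41.79 = 3.020 mg/L.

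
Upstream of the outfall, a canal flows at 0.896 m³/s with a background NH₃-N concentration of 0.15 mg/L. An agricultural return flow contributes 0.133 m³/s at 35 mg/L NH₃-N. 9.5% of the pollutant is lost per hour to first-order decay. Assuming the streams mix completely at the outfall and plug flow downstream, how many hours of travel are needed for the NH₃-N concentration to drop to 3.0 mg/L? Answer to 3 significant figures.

Flow-weighted average: C = (0.8960·0.1500 + 0.1330·35.00) / 1.029 = 4.789/1.029 = 4.654 mg/L.
9.5%/h lost → k = −ln(1 − 0.095) = 0.09982 h⁻¹.
4.654·exp(−k·t) = 3.0 → t = ln(4.654/3.0)/k = 15840 s = 4.400 h.

4.40 h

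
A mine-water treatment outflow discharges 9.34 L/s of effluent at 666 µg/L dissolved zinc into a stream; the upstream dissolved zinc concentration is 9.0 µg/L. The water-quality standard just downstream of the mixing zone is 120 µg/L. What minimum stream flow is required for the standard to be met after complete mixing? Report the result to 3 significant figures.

Set C_mix = 120: (Q·9.000 + 9.340·666.0) / (Q + 9.340) = 120
→ Q = 9.340·(666.0 − 120)/(120 − 9.000) = 45.94 L/s.

45.9 L/s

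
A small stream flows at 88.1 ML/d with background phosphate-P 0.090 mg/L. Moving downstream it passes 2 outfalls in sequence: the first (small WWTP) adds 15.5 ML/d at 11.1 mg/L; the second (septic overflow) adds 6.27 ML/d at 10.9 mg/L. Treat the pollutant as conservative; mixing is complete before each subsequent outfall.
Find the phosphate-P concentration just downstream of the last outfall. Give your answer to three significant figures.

Below outfall 1: Q → 103.6 ML/d, C = (88.10·0.09000 + 15.50·11.10)/103.6 = 1.737 mg/L.
Below outfall 2: Q → 109.9 ML/d, C = (103.6·1.737 + 6.270·10.90)/109.9 = 2.260 mg/L.

2.26 mg/L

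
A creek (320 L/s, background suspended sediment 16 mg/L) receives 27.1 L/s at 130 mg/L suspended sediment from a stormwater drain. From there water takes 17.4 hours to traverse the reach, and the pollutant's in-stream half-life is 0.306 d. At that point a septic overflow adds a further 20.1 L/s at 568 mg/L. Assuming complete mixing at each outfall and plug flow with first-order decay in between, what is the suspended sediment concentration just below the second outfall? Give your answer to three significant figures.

35.6 mg/L

Mixed concentration C = ΣQC/ΣQ = (320.0·16.00 + 27.10·130.0) / 347.1 = 8643/347.1 = 24.90 mg/L; combined flow 347.1 L/s.
Half-life 0.306 d → k = ln 2 / 0.306 = 2.265 d⁻¹.
Decay over the reach: 24.90·exp(−kt) = 24.90·0.1935 = 4.819 mg/L.
At the second outfall, C = (347.1·4.819 + 20.10·568.0) / (347.1 + 20.10) = 35.65 mg/L.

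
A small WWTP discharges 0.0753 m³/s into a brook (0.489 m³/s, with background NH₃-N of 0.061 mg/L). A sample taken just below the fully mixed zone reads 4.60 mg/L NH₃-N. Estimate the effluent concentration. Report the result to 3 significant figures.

Mass balance: 0.4890·0.06100 + 0.07530·Cₑ = 0.5643·4.600
→ Cₑ = (0.5643·4.600 − 0.4890·0.06100) / 0.07530 = 34.08 mg/L.

34.1 mg/L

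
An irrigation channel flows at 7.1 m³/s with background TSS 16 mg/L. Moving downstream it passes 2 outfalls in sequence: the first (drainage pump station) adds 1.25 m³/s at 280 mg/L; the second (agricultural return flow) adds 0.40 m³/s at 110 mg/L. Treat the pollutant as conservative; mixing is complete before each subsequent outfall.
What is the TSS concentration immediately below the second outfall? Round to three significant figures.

Below outfall 1: Q → 8.350 m³/s, C = (7.100·16.00 + 1.250·280.0)/8.350 = 55.52 mg/L.
Below outfall 2: Q → 8.750 m³/s, C = (8.350·55.52 + 0.4000·110.0)/8.750 = 58.01 mg/L.

58.0 mg/L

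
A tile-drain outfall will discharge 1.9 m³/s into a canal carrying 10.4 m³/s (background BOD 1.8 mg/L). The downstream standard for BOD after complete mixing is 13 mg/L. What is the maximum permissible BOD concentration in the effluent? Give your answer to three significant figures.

At the limit, (Qr·Cr + Qe·Cₑ)/(Qr + Qe) = 13:
Cₑ = (12.30·13 − 10.40·1.800) / 1.900 = 74.31 mg/L.

74.3 mg/L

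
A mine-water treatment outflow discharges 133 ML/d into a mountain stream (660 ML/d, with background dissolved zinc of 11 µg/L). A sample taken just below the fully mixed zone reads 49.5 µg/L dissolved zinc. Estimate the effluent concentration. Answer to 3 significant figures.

Mass balance: 660.0·11.00 + 133.0·Cₑ = 793.0·49.50
→ Cₑ = (793.0·49.50 − 660.0·11.00) / 133.0 = 240.6 µg/L.

241 µg/L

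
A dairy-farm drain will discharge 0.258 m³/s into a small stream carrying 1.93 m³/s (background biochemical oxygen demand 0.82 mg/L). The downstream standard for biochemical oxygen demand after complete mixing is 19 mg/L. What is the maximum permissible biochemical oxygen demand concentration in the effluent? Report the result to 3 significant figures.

At the limit, (Qr·Cr + Qe·Cₑ)/(Qr + Qe) = 19:
Cₑ = (2.188·19 − 1.930·0.8200) / 0.2580 = 155.0 mg/L.

155 mg/L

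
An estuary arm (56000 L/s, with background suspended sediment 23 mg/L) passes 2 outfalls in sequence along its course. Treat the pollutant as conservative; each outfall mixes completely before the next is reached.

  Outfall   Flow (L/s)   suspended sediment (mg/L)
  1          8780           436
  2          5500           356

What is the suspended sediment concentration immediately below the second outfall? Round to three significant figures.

After outfall 1: Q = 56000 + 8780 = 64780 L/s; C = (56000·23.00 + 8780·436.0)/64780 = 78.98 mg/L.
After outfall 2: Q = 64780 + 5500 = 70280 L/s; C = (64780·78.98 + 5500·356.0)/70280 = 100.7 mg/L.

101 mg/L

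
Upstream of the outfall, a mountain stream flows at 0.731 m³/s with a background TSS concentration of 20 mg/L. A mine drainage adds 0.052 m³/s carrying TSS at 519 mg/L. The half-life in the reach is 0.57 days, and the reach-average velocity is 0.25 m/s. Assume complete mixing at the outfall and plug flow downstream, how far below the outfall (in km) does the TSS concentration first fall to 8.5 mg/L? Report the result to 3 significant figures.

32.6 km

After mixing, C = (0.7310·20.00 + 0.05200·519.0) / 0.7830 = 41.61/0.7830 = 53.14 mg/L.
Half-life 0.57 d → k = ln 2 / 0.57 = 1.216 d⁻¹.
Set 53.14·exp(−k·t) = 8.5 → t = ln(53.14/8.5)/k = 130200 s = 36.17 h.
Distance = v·t = 0.25·130200 = 32560 m = 32.56 km.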